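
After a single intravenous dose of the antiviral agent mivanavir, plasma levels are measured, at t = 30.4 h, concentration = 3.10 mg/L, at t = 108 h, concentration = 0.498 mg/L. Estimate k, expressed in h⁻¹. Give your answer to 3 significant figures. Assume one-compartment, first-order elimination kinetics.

0.0236 h⁻¹

k = ln(C₁/C₂) / (t₂ − t₁) = ln(3.10/0.498) / (108 − 30.4)
  = 1.829 / 77.60 = 0.02357 h⁻¹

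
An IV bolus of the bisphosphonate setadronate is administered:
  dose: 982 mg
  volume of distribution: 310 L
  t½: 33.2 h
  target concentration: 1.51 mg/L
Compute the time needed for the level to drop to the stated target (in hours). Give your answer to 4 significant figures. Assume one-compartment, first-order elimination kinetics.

35.49 h

C₀ = Dose / Vd = 982.0 / 310 = 3.168 mg/L
k = ln2 / t½ = 0.693147 / 33.2 = 0.02088 h⁻¹
t = ln(C₀ / C) / k = ln(3.168 / 1.51) / 0.02088
  = ln(2.098) / 0.02088 = 0.7410 / 0.02088 = 35.49 h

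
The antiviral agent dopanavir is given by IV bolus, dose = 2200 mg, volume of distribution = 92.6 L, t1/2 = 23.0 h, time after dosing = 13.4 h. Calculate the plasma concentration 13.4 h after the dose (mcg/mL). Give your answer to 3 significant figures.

C₀ = Dose / Vd = 2200 / 92.6 = 23.76 mg/L
k = ln2 / t½ = 0.693147 / 23.0 = 0.03014 h⁻¹
C = C₀ · e^(−k·t) = 23.76 × e^(−0.03014 × 13.4)
  = 23.76 × 0.6677 = 15.86 mg/L
(15.86 mg/L = 15.86 mcg/mL)

15.9 mcg/mL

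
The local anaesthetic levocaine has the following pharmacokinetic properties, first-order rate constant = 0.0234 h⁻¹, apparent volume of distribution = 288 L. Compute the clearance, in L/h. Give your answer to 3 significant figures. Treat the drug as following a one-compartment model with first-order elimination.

6.74 L/h

CL = k × Vd = 0.0234 × 288 = 6.739 L/h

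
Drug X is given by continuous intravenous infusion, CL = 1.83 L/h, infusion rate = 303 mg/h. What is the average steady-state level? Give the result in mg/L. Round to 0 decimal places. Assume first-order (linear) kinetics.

At steady state Css = R₀ / CL = 303 / 1.830 = 165.6 mg/L

166 mg/L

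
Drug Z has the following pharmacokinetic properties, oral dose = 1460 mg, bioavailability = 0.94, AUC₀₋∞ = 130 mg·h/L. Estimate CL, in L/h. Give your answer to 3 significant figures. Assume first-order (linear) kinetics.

CL = F·Dose / AUC = 0.94 × 1460 / 130 = 10.56 L/h

10.6 L/h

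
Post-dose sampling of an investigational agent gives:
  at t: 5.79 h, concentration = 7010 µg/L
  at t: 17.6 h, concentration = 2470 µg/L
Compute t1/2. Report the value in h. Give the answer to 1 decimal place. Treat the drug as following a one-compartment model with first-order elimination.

7.8 h

k = ln(C₁/C₂) / (t₂ − t₁) = ln(7010/2470) / (17.6 − 5.79)
  = 1.043 / 11.81 = 0.08831 h⁻¹
t½ = ln2 / k = 0.693147 / 0.08831 = 7.849 h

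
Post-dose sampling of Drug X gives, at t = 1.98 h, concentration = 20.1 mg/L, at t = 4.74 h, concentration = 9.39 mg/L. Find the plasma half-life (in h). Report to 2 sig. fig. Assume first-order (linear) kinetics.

k = ln(C₁/C₂) / (t₂ − t₁) = ln(20.1/9.39) / (4.74 − 1.98)
  = 0.7611 / 2.760 = 0.2758 h⁻¹
t½ = ln2 / k = 0.693147 / 0.2758 = 2.513 h

2.5 h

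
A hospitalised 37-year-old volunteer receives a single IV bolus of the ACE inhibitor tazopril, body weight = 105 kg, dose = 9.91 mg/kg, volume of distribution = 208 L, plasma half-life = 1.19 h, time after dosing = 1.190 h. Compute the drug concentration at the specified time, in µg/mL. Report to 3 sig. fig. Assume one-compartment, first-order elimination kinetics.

Total dose = 9.91 × 105 = 1041 mg
C₀ = Dose / Vd = 1041 / 208 = 5.005 mg/L
k = ln2 / t½ = 0.693147 / 1.19 = 0.5825 h⁻¹
t / t½ = 1.190 / 1.19 = 1 half-lives
C = C₀ × (1/2)^1 = 5.005 × 0.5000 = 2.503 mg/L
(2.503 mg/L = 2.503 µg/mL)

2.50 µg/mL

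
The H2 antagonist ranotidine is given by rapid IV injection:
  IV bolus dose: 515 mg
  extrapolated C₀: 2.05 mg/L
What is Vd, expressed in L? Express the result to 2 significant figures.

Vd = Dose / C₀ = 515.0 / 2.05 = 251.2 L

250 L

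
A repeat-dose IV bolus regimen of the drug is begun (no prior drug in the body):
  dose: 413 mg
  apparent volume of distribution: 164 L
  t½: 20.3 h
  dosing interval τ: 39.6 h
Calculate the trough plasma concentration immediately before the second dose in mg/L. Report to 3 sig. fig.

C₀ per dose = Dose / Vd = 413 / 164 = 2.518 mg/L
k = ln2 / t½ = 0.693147 / 20.3 = 0.03415 h⁻¹
Fraction remaining after one interval: r = e^(−kτ) = e^(−0.03415 × 39.6) = 0.2586
Before dose 2, 1 dose has been given (aged 1τ).
C_trough = C₀ × r = 2.518 × 0.2586 = 0.6512 mg/L

0.651 mg/L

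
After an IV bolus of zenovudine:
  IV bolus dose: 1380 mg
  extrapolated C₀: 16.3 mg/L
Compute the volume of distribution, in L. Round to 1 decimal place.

84.7 L

Vd = Dose / C₀ = 1380 / 16.3 = 84.66 L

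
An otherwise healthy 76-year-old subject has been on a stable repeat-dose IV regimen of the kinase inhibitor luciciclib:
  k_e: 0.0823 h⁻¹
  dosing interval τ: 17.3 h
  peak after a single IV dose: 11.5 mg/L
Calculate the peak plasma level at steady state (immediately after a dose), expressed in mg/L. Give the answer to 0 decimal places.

e^(−kτ) = e^(−0.08230 × 17.3) = 0.2408
Accumulation ratio R = 1 / (1 − e^(−kτ)) = 1 / (1 − 0.2408) = 1.317
Steady-state peak = C₀ × R = 11.5 × 1.317 = 15.15 mg/L

15 mg/L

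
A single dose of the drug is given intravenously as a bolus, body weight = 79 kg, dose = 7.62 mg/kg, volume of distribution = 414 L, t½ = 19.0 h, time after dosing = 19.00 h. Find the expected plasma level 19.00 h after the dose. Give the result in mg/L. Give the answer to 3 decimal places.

Total dose = 7.62 × 79 = 602.0 mg
C₀ = Dose / Vd = 602.0 / 414 = 1.454 mg/L
k = ln2 / t½ = 0.693147 / 19.0 = 0.03648 h⁻¹
t / t½ = 19.00 / 19.0 = 1 half-lives
C = C₀ × (1/2)^1 = 1.454 × 0.5000 = 0.7270 mg/L

0.727 mg/L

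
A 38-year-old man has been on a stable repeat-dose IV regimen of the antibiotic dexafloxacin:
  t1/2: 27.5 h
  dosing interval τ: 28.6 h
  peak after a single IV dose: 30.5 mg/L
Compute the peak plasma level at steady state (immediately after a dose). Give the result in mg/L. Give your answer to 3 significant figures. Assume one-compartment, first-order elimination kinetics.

k = ln2 / t½ = 0.693147 / 27.5 = 0.02521 h⁻¹
e^(−kτ) = e^(−0.02521 × 28.6) = 0.4863
Accumulation ratio R = 1 / (1 − e^(−kτ)) = 1 / (1 − 0.4863) = 1.947
Steady-state peak = C₀ × R = 30.5 × 1.947 = 59.38 mg/L

59.4 mg/L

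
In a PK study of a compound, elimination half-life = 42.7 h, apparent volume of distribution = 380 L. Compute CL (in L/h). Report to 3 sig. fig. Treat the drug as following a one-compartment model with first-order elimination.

k = ln2 / t½ = 0.693147 / 42.7 = 0.01623 h⁻¹
CL = k × Vd = 0.01623 × 380 = 6.167 L/h

6.17 L/h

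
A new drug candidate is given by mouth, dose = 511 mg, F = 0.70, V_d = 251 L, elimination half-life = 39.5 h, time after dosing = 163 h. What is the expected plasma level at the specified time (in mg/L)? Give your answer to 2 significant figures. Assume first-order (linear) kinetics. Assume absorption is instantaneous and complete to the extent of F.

Amount reaching circulation = F × Dose = 0.70 × 511.0 = 357.7 mg
C₀ = F·Dose / Vd = 357.7 / 251 = 1.425 mg/L
k = ln2 / t½ = 0.693147 / 39.5 = 0.01755 h⁻¹
C = C₀ · e^(−k·t) = 1.425 × e^(−0.01755 × 163)
  = 1.425 × 0.05723 = 0.08155 mg/L

0.082 mg/L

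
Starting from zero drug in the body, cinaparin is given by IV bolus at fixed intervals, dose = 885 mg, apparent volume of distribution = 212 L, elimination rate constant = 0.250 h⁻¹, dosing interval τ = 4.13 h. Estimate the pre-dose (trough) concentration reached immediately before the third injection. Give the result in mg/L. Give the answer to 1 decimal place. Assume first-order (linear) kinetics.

2.0 mg/L

C₀ per dose = Dose / Vd = 885 / 212 = 4.175 mg/L
Fraction remaining after one interval: r = e^(−kτ) = e^(−0.2500 × 4.13) = 0.3561
Before dose 3, 2 doses have been given (aged 1τ, 2τ).
C_trough = C₀ × (r + r²) = 4.175 × (0.3561 + 0.1268) = 2.016 mg/L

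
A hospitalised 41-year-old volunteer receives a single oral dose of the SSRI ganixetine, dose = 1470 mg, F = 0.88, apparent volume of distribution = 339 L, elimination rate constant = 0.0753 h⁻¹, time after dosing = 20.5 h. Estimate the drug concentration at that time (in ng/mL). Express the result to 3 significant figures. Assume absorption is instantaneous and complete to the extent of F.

815 ng/mL

Amount reaching circulation = F × Dose = 0.88 × 1470 = 1294 mg
C₀ = F·Dose / Vd = 1294 / 339 = 3.817 mg/L
C = C₀ · e^(−k·t) = 3.817 × e^(−0.07530 × 20.5)
  = 3.817 × 0.2136 = 0.8153 mg/L
Convert: 0.8153 mg/L × 1000 = 815.3 ng/mL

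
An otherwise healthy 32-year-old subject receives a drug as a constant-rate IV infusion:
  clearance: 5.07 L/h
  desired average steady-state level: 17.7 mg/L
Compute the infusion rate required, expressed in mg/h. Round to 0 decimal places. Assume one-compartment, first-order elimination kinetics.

At steady state, infusion rate R₀ = Css × CL = 17.7 × 5.070 = 89.74 mg/h

90 mg/h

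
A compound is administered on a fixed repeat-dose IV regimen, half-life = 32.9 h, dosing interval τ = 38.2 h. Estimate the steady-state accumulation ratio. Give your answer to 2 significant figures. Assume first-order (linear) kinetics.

1.8

k = ln2 / t½ = 0.693147 / 32.9 = 0.02107 h⁻¹
e^(−kτ) = e^(−0.02107 × 38.2) = 0.4471
Accumulation ratio R = 1 / (1 − e^(−kτ)) = 1 / (1 − 0.4471) = 1.809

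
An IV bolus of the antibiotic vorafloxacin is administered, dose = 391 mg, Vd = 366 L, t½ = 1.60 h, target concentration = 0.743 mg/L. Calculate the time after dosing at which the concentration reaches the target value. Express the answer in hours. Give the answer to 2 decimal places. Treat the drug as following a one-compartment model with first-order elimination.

0.84 h

C₀ = Dose / Vd = 391.0 / 366 = 1.068 mg/L
k = ln2 / t½ = 0.693147 / 1.60 = 0.4332 h⁻¹
t = ln(C₀ / C) / k = ln(1.068 / 0.743) / 0.4332
  = ln(1.437) / 0.4332 = 0.3626 / 0.4332 = 0.8370 h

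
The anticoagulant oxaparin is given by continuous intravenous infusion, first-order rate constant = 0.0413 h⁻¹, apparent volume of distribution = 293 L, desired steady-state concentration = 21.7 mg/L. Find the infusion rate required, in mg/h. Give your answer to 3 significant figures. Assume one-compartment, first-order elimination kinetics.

CL = k × Vd = 0.04130 × 293 = 12.10 L/h
At steady state, infusion rate R₀ = Css × CL = 21.7 × 12.10 = 262.6 mg/h

263 mg/h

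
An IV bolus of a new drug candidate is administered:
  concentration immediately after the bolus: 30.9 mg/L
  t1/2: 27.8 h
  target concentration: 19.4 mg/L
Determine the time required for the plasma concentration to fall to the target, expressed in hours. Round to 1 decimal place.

k = ln2 / t½ = 0.693147 / 27.8 = 0.02493 h⁻¹
t = ln(C₀ / C) / k = ln(30.90 / 19.4) / 0.02493
  = ln(1.593) / 0.02493 = 0.4656 / 0.02493 = 18.68 h

18.7 h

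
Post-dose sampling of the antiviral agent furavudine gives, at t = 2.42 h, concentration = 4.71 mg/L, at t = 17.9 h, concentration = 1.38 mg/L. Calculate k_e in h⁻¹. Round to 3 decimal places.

k = ln(C₁/C₂) / (t₂ − t₁) = ln(4.71/1.38) / (17.9 − 2.42)
  = 1.228 / 15.48 = 0.07933 h⁻¹

0.079 h⁻¹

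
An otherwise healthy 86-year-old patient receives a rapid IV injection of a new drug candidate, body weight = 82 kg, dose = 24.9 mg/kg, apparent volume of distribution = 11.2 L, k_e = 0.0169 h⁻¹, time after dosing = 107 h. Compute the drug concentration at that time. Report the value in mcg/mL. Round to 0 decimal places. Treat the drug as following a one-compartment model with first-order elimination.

Total dose = 24.9 × 82 = 2042 mg
C₀ = Dose / Vd = 2042 / 11.2 = 182.3 mg/L
C = C₀ · e^(−k·t) = 182.3 × e^(−0.01690 × 107)
  = 182.3 × 0.1639 = 29.88 mg/L
(29.88 mg/L = 29.88 mcg/mL)

30 mcg/mL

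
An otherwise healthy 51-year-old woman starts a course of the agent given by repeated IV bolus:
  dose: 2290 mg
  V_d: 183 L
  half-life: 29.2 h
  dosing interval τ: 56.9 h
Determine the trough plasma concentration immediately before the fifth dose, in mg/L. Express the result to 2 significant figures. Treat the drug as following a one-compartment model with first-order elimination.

4.4 mg/L

C₀ per dose = Dose / Vd = 2290 / 183 = 12.51 mg/L
k = ln2 / t½ = 0.693147 / 29.2 = 0.02374 h⁻¹
Fraction remaining after one interval: r = e^(−kτ) = e^(−0.02374 × 56.9) = 0.2590
Before dose 5, 4 doses have been given (aged 1τ, 2τ, 3τ, 4τ).
C_trough = C₀ × (r + r² + … + r^4) = C₀ × r(1−r^4)/(1−r)
        = 12.51 × 0.2590 × (1 − 0.004500) / (1 − 0.2590) = 4.353 mg/L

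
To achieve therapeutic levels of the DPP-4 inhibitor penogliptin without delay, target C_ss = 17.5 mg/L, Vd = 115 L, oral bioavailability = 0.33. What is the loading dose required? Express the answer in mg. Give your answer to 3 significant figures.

6100 mg

LD = Css × Vd / F = 17.5 × 115 / 0.33 = 6098 mg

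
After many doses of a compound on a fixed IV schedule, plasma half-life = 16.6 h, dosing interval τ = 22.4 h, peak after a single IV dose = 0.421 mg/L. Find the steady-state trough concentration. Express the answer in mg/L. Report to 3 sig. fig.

k = ln2 / t½ = 0.693147 / 16.6 = 0.04176 h⁻¹
e^(−kτ) = e^(−0.04176 × 22.4) = 0.3924
Accumulation ratio R = 1 / (1 − e^(−kτ)) = 1 / (1 − 0.3924) = 1.646
Steady-state trough = C₀ × R × e^(−kτ) = 0.421 × 1.646 × 0.3924 = 0.2719 mg/L

0.272 mg/L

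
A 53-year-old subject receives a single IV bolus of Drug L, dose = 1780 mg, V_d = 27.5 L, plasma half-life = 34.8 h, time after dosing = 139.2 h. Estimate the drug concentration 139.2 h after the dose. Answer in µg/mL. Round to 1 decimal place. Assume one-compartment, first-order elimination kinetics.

4.0 µg/mL

C₀ = Dose / Vd = 1780 / 27.5 = 64.73 mg/L
k = ln2 / t½ = 0.693147 / 34.8 = 0.01992 h⁻¹
t / t½ = 139.2 / 34.8 = 4 half-lives
C = C₀ × (1/2)^4 = 64.73 × 0.06250 = 4.046 mg/L
(4.046 mg/L = 4.046 µg/mL)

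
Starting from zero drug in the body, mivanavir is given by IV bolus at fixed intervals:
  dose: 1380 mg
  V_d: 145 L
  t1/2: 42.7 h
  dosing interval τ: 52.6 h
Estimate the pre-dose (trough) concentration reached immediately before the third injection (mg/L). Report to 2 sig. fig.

C₀ per dose = Dose / Vd = 1380 / 145 = 9.517 mg/L
k = ln2 / t½ = 0.693147 / 42.7 = 0.01623 h⁻¹
Fraction remaining after one interval: r = e^(−kτ) = e^(−0.01623 × 52.6) = 0.4258
Before dose 3, 2 doses have been given (aged 1τ, 2τ).
C_trough = C₀ × (r + r²) = 9.517 × (0.4258 + 0.1813) = 5.778 mg/L

5.8 mg/L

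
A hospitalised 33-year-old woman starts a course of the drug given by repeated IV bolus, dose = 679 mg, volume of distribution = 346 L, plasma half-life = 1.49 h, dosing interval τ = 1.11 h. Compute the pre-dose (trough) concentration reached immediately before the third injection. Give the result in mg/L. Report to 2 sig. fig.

C₀ per dose = Dose / Vd = 679 / 346 = 1.962 mg/L
k = ln2 / t½ = 0.693147 / 1.49 = 0.4652 h⁻¹
Fraction remaining after one interval: r = e^(−kτ) = e^(−0.4652 × 1.11) = 0.5967
Before dose 3, 2 doses have been given (aged 1τ, 2τ).
C_trough = C₀ × (r + r²) = 1.962 × (0.5967 + 0.3561) = 1.869 mg/L

1.9 mg/L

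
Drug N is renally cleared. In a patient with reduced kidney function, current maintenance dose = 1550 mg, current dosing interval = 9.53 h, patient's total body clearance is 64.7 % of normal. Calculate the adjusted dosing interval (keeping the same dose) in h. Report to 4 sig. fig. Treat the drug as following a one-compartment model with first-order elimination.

To keep the same average steady-state level, dosing rate must scale with clearance.
CL ratio = 64.7 / 100 = 0.6470
New interval (same dose) = 9.53 / 0.6470 = 14.73 h

14.73 h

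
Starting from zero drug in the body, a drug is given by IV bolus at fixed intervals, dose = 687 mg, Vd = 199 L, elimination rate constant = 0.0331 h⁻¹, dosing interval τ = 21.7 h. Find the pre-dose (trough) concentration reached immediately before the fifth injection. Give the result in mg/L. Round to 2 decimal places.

3.10 mg/L

C₀ per dose = Dose / Vd = 687 / 199 = 3.452 mg/L
Fraction remaining after one interval: r = e^(−kτ) = e^(−0.03310 × 21.7) = 0.4876
Before dose 5, 4 doses have been given (aged 1τ, 2τ, 3τ, 4τ).
C_trough = C₀ × (r + r² + … + r^4) = C₀ × r(1−r^4)/(1−r)
        = 3.452 × 0.4876 × (1 − 0.05653) / (1 − 0.4876) = 3.099 mg/L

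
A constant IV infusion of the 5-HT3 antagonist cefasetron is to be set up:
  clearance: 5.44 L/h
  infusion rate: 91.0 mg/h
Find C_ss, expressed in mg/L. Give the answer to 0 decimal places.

At steady state Css = R₀ / CL = 91.0 / 5.440 = 16.73 mg/L

17 mg/L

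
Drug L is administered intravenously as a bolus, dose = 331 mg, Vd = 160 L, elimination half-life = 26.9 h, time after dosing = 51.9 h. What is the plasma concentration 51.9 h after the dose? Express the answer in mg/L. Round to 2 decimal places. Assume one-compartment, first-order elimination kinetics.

C₀ = Dose / Vd = 331.0 / 160 = 2.069 mg/L
k = ln2 / t½ = 0.693147 / 26.9 = 0.02577 h⁻¹
C = C₀ · e^(−k·t) = 2.069 × e^(−0.02577 × 51.9)
  = 2.069 × 0.2625 = 0.5431 mg/L

0.54 mg/L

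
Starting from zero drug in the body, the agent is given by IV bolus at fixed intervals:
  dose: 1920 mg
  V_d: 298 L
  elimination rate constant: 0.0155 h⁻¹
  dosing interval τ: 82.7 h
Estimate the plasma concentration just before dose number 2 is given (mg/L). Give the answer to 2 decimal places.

1.79 mg/L

C₀ per dose = Dose / Vd = 1920 / 298 = 6.443 mg/L
Fraction remaining after one interval: r = e^(−kτ) = e^(−0.01550 × 82.7) = 0.2775
Before dose 2, 1 dose has been given (aged 1τ).
C_trough = C₀ × r = 6.443 × 0.2775 = 1.788 mg/L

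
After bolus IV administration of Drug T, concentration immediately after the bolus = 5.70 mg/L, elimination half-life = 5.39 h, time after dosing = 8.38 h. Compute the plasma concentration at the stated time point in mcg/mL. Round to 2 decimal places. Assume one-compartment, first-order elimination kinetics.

1.94 mcg/mL

k = ln2 / t½ = 0.693147 / 5.39 = 0.1286 h⁻¹
C = C₀ · e^(−k·t) = 5.700 × e^(−0.1286 × 8.38)
  = 5.700 × 0.3404 = 1.940 mg/L
(1.940 mg/L = 1.940 mcg/mL)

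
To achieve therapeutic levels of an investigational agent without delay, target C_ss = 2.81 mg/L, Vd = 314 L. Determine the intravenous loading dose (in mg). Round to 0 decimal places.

LD = Css × Vd = 2.81 × 314 = 882.3 mg

882 mg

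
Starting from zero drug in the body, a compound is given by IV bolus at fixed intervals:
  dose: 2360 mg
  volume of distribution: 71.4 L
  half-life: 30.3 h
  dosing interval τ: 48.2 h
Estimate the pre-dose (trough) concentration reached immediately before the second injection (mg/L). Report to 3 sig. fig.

C₀ per dose = Dose / Vd = 2360 / 71.4 = 33.05 mg/L
k = ln2 / t½ = 0.693147 / 30.3 = 0.02288 h⁻¹
Fraction remaining after one interval: r = e^(−kτ) = e^(−0.02288 × 48.2) = 0.3319
Before dose 2, 1 dose has been given (aged 1τ).
C_trough = C₀ × r = 33.05 × 0.3319 = 10.97 mg/L

11.0 mg/L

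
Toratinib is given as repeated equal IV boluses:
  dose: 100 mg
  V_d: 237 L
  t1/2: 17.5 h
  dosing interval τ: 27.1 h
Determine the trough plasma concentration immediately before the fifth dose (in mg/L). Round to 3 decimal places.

0.216 mg/L

C₀ per dose = Dose / Vd = 100 / 237 = 0.4219 mg/L
k = ln2 / t½ = 0.693147 / 17.5 = 0.03961 h⁻¹
Fraction remaining after one interval: r = e^(−kτ) = e^(−0.03961 × 27.1) = 0.3418
Before dose 5, 4 doses have been given (aged 1τ, 2τ, 3τ, 4τ).
C_trough = C₀ × (r + r² + … + r^4) = C₀ × r(1−r^4)/(1−r)
        = 0.4219 × 0.3418 × (1 − 0.01365) / (1 − 0.3418) = 0.2161 mg/L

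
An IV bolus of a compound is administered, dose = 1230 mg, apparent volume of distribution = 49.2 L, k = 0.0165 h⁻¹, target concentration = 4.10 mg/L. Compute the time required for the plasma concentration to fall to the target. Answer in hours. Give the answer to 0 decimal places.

110 h

C₀ = Dose / Vd = 1230 / 49.2 = 25.00 mg/L
t = ln(C₀ / C) / k = ln(25.00 / 4.10) / 0.01650
  = ln(6.098) / 0.01650 = 1.808 / 0.01650 = 109.6 h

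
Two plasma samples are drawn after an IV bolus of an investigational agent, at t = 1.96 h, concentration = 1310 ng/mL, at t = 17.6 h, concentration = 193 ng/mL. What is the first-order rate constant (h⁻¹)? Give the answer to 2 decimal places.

0.12 h⁻¹

k = ln(C₁/C₂) / (t₂ − t₁) = ln(1310/193) / (17.6 − 1.96)
  = 1.915 / 15.64 = 0.1224 h⁻¹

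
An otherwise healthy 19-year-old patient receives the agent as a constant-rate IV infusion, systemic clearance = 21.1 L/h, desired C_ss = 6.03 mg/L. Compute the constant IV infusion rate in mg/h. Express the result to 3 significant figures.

127 mg/h

At steady state, infusion rate R₀ = Css × CL = 6.03 × 21.10 = 127.2 mg/h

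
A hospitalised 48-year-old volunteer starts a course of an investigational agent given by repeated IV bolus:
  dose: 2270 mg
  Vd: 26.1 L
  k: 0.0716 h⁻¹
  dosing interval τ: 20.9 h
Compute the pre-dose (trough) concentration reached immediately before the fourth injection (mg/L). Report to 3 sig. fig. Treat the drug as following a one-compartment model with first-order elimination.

24.8 mg/L

C₀ per dose = Dose / Vd = 2270 / 26.1 = 86.97 mg/L
Fraction remaining after one interval: r = e^(−kτ) = e^(−0.07160 × 20.9) = 0.2239
Before dose 4, 3 doses have been given (aged 1τ, 2τ, 3τ).
C_trough = C₀ × (r + r² + … + r^3) = C₀ × r(1−r^3)/(1−r)
        = 86.97 × 0.2239 × (1 − 0.01122) / (1 − 0.2239) = 24.81 mg/L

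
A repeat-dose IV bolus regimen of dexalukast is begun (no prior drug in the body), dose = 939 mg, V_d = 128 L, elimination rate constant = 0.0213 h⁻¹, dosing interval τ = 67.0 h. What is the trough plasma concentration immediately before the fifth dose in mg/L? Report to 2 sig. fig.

C₀ per dose = Dose / Vd = 939 / 128 = 7.336 mg/L
Fraction remaining after one interval: r = e^(−kτ) = e^(−0.02130 × 67.0) = 0.2400
Before dose 5, 4 doses have been given (aged 1τ, 2τ, 3τ, 4τ).
C_trough = C₀ × (r + r² + … + r^4) = C₀ × r(1−r^4)/(1−r)
        = 7.336 × 0.2400 × (1 − 0.003318) / (1 − 0.2400) = 2.309 mg/L

2.3 mg/L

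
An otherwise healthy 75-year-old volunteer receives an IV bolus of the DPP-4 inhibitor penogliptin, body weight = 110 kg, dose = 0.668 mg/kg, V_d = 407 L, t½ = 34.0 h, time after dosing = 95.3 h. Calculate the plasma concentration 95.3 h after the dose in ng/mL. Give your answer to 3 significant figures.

Total dose = 0.668 × 110 = 73.48 mg
C₀ = Dose / Vd = 73.48 / 407 = 0.1805 mg/L
k = ln2 / t½ = 0.693147 / 34.0 = 0.02039 h⁻¹
C = C₀ · e^(−k·t) = 0.1805 × e^(−0.02039 × 95.3)
  = 0.1805 × 0.1432 = 0.02585 mg/L
Convert: 0.02585 mg/L × 1000 = 25.85 ng/mL

25.9 ng/mL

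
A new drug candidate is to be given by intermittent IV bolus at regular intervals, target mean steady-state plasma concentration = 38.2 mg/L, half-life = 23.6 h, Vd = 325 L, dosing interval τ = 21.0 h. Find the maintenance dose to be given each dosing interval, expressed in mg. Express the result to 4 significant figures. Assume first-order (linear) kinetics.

k = ln2 / t½ = 0.693147 / 23.6 = 0.02937 h⁻¹
CL = k × Vd = 0.02937 × 325 = 9.545 L/h
At steady state, Dose/τ = Css × CL.
Dose = Css × CL × τ = 38.2 × 9.545 × 21.0 = 7657 mg

7657 mg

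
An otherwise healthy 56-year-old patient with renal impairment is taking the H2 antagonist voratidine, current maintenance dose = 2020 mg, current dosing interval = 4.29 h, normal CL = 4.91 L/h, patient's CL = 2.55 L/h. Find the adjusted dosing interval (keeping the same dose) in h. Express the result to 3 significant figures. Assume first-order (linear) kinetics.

To keep the same average steady-state level, dosing rate must scale with clearance.
CL ratio = 2.55 / 4.91 = 0.5193
New interval (same dose) = 4.29 / 0.5193 = 8.261 h

8.26 h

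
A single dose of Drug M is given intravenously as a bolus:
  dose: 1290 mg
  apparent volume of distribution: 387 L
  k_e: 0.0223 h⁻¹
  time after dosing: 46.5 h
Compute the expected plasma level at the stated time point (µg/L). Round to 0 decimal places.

C₀ = Dose / Vd = 1290 / 387 = 3.333 mg/L
C = C₀ · e^(−k·t) = 3.333 × e^(−0.02230 × 46.5)
  = 3.333 × 0.3545 = 1.182 mg/L
Convert: 1.182 mg/L × 1000 = 1182 µg/L

1182 µg/L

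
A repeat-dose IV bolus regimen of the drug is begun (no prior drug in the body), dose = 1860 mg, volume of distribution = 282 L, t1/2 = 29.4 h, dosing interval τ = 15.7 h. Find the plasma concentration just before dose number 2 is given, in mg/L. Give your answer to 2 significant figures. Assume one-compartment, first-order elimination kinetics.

4.6 mg/L

C₀ per dose = Dose / Vd = 1860 / 282 = 6.596 mg/L
k = ln2 / t½ = 0.693147 / 29.4 = 0.02358 h⁻¹
Fraction remaining after one interval: r = e^(−kτ) = e^(−0.02358 × 15.7) = 0.6906
Before dose 2, 1 dose has been given (aged 1τ).
C_trough = C₀ × r = 6.596 × 0.6906 = 4.555 mg/L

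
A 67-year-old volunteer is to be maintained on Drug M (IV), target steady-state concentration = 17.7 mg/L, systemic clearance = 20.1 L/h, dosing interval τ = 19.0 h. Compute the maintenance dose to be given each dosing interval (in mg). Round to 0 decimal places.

6760 mg

At steady state, Dose/τ = Css × CL.
Dose = Css × CL × τ = 17.7 × 20.10 × 19.0 = 6760 mg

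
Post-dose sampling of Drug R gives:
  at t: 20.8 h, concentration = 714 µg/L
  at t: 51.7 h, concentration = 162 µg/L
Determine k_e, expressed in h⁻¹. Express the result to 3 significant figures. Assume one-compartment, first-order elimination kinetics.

k = ln(C₁/C₂) / (t₂ − t₁) = ln(714/162) / (51.7 − 20.8)
  = 1.483 / 30.90 = 0.04799 h⁻¹

0.0480 h⁻¹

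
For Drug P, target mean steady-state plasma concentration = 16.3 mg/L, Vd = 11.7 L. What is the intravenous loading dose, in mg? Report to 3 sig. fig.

191 mg

LD = Css × Vd = 16.3 × 11.7 = 190.7 mg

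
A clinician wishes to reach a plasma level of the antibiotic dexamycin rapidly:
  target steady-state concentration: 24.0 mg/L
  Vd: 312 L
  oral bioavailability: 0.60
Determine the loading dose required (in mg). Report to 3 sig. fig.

LD = Css × Vd / F = 24.0 × 312 / 0.60 = 12480 mg

12500 mg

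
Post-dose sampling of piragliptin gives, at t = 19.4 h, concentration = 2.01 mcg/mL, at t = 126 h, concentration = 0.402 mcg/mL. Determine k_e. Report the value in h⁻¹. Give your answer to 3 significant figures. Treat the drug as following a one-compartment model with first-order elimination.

k = ln(C₁/C₂) / (t₂ − t₁) = ln(2.01/0.402) / (126 − 19.4)
  = 1.609 / 106.6 = 0.01509 h⁻¹

0.0151 h⁻¹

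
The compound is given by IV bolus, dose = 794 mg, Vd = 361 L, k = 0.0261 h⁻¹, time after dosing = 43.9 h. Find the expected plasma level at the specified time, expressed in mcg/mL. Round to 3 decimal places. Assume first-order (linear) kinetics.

C₀ = Dose / Vd = 794.0 / 361 = 2.199 mg/L
C = C₀ · e^(−k·t) = 2.199 × e^(−0.02610 × 43.9)
  = 2.199 × 0.3180 = 0.6993 mg/L
(0.6993 mg/L = 0.6993 mcg/mL)

0.699 mcg/mL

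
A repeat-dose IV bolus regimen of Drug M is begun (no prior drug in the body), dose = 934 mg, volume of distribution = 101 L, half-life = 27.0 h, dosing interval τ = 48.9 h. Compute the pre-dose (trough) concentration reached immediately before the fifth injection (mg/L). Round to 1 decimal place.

C₀ per dose = Dose / Vd = 934 / 101 = 9.248 mg/L
k = ln2 / t½ = 0.693147 / 27.0 = 0.02567 h⁻¹
Fraction remaining after one interval: r = e^(−kτ) = e^(−0.02567 × 48.9) = 0.2850
Before dose 5, 4 doses have been given (aged 1τ, 2τ, 3τ, 4τ).
C_trough = C₀ × (r + r² + … + r^4) = C₀ × r(1−r^4)/(1−r)
        = 9.248 × 0.2850 × (1 − 0.006598) / (1 − 0.2850) = 3.662 mg/L

3.7 mg/L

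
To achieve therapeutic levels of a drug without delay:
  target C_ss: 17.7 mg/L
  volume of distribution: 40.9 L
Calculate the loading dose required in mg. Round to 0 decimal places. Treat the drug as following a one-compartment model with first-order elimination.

724 mg

LD = Css × Vd = 17.7 × 40.9 = 723.9 mg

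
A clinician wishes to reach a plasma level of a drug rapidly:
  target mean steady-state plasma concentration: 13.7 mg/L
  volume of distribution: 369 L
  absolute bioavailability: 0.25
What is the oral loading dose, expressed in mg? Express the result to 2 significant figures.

LD = Css × Vd / F = 13.7 × 369 / 0.25 = 20220 mg

20000 mg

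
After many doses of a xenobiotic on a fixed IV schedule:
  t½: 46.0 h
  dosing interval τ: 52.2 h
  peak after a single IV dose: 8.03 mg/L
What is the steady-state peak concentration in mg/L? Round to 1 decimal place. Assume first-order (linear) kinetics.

k = ln2 / t½ = 0.693147 / 46.0 = 0.01507 h⁻¹
e^(−kτ) = e^(−0.01507 × 52.2) = 0.4554
Accumulation ratio R = 1 / (1 − e^(−kτ)) = 1 / (1 − 0.4554) = 1.836
Steady-state peak = C₀ × R = 8.03 × 1.836 = 14.74 mg/L

14.7 mg/L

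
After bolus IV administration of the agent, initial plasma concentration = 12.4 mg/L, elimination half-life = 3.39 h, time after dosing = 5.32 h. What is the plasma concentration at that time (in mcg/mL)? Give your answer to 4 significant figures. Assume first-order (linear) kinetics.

4.178 mcg/mL

k = ln2 / t½ = 0.693147 / 3.39 = 0.2045 h⁻¹
C = C₀ · e^(−k·t) = 12.40 × e^(−0.2045 × 5.32)
  = 12.40 × 0.3369 = 4.178 mg/L
(4.178 mg/L = 4.178 mcg/mL)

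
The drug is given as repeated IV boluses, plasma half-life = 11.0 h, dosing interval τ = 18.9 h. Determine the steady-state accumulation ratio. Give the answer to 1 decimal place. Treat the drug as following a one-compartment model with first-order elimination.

1.4

k = ln2 / t½ = 0.693147 / 11.0 = 0.06301 h⁻¹
e^(−kτ) = e^(−0.06301 × 18.9) = 0.3040
Accumulation ratio R = 1 / (1 − e^(−kτ)) = 1 / (1 − 0.3040) = 1.437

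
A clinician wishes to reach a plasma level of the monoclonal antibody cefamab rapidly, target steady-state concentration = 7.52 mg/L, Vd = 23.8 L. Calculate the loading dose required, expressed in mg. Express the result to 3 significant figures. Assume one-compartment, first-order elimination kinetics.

179 mg

LD = Css × Vd = 7.52 × 23.8 = 179.0 mg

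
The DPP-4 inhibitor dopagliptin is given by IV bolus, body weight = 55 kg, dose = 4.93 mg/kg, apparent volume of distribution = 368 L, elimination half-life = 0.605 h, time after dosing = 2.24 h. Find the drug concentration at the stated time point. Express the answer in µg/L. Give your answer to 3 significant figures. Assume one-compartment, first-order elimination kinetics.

56.6 µg/L

Total dose = 4.93 × 55 = 271.2 mg
C₀ = Dose / Vd = 271.2 / 368 = 0.7370 mg/L
k = ln2 / t½ = 0.693147 / 0.605 = 1.146 h⁻¹
C = C₀ · e^(−k·t) = 0.7370 × e^(−1.146 × 2.24)
  = 0.7370 × 0.07676 = 0.05657 mg/L
Convert: 0.05657 mg/L × 1000 = 56.57 µg/L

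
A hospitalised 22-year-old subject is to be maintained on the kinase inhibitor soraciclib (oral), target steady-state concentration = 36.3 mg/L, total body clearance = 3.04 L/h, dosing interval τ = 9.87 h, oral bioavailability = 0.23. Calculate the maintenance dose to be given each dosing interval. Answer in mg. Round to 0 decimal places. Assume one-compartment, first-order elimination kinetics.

At steady state, F × (Dose/τ) = Css × CL.
Dose = Css × CL × τ / F = 36.3 × 3.040 × 9.87 / 0.23 = 4736 mg

4736 mg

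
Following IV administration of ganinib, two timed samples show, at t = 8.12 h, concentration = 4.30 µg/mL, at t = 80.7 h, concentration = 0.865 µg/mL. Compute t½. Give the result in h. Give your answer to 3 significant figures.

31.4 h

k = ln(C₁/C₂) / (t₂ − t₁) = ln(4.30/0.865) / (80.7 − 8.12)
  = 1.604 / 72.58 = 0.02210 h⁻¹
t½ = ln2 / k = 0.693147 / 0.02210 = 31.36 h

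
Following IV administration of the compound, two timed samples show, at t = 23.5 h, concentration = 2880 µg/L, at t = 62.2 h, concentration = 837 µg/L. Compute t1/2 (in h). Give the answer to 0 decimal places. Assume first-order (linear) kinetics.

22 h

k = ln(C₁/C₂) / (t₂ − t₁) = ln(2880/837) / (62.2 − 23.5)
  = 1.236 / 38.70 = 0.03194 h⁻¹
t½ = ln2 / k = 0.693147 / 0.03194 = 21.70 h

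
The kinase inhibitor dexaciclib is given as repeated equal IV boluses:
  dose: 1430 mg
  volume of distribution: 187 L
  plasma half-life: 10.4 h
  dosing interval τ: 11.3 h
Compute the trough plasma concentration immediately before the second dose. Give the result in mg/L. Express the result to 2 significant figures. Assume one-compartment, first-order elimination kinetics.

C₀ per dose = Dose / Vd = 1430 / 187 = 7.647 mg/L
k = ln2 / t½ = 0.693147 / 10.4 = 0.06665 h⁻¹
Fraction remaining after one interval: r = e^(−kτ) = e^(−0.06665 × 11.3) = 0.4709
Before dose 2, 1 dose has been given (aged 1τ).
C_trough = C₀ × r = 7.647 × 0.4709 = 3.601 mg/L

3.6 mg/L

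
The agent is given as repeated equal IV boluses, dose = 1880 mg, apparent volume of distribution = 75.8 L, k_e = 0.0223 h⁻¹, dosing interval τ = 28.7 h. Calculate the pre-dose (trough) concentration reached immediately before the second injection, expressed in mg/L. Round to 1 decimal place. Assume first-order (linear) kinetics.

C₀ per dose = Dose / Vd = 1880 / 75.8 = 24.80 mg/L
Fraction remaining after one interval: r = e^(−kτ) = e^(−0.02230 × 28.7) = 0.5273
Before dose 2, 1 dose has been given (aged 1τ).
C_trough = C₀ × r = 24.80 × 0.5273 = 13.08 mg/L

13.1 mg/L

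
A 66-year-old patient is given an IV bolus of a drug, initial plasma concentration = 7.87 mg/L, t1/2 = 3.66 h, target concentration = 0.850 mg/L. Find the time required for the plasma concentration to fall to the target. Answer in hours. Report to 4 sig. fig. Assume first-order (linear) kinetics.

k = ln2 / t½ = 0.693147 / 3.66 = 0.1894 h⁻¹
t = ln(C₀ / C) / k = ln(7.870 / 0.850) / 0.1894
  = ln(9.259) / 0.1894 = 2.226 / 0.1894 = 11.75 h

11.75 h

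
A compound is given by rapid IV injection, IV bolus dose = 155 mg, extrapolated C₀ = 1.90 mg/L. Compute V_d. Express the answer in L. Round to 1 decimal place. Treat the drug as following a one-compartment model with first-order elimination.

Vd = Dose / C₀ = 155.0 / 1.90 = 81.58 L

81.6 L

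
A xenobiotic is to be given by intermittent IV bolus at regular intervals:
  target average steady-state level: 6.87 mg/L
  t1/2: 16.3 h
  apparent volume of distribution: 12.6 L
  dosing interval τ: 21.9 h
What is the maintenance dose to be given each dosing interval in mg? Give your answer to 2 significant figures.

k = ln2 / t½ = 0.693147 / 16.3 = 0.04252 h⁻¹
CL = k × Vd = 0.04252 × 12.6 = 0.5358 L/h
At steady state, Dose/τ = Css × CL.
Dose = Css × CL × τ = 6.87 × 0.5358 × 21.9 = 80.61 mg

81 mg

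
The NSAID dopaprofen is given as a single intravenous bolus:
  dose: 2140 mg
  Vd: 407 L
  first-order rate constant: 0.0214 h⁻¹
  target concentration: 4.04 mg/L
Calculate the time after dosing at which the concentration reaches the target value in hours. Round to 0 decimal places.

12 h

C₀ = Dose / Vd = 2140 / 407 = 5.258 mg/L
t = ln(C₀ / C) / k = ln(5.258 / 4.04) / 0.02140
  = ln(1.301) / 0.02140 = 0.2631 / 0.02140 = 12.29 h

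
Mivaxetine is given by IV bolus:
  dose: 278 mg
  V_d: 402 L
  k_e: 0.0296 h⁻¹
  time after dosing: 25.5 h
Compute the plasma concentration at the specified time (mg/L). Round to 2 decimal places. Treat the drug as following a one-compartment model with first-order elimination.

C₀ = Dose / Vd = 278.0 / 402 = 0.6915 mg/L
C = C₀ · e^(−k·t) = 0.6915 × e^(−0.02960 × 25.5)
  = 0.6915 × 0.4701 = 0.3251 mg/L

0.33 mg/L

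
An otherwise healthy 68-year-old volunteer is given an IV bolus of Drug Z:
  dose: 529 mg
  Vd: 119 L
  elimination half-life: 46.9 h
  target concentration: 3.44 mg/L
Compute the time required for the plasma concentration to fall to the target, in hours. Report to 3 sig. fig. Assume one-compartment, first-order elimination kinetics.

C₀ = Dose / Vd = 529.0 / 119 = 4.445 mg/L
k = ln2 / t½ = 0.693147 / 46.9 = 0.01478 h⁻¹
t = ln(C₀ / C) / k = ln(4.445 / 3.44) / 0.01478
  = ln(1.292) / 0.01478 = 0.2562 / 0.01478 = 17.33 h

17.3 h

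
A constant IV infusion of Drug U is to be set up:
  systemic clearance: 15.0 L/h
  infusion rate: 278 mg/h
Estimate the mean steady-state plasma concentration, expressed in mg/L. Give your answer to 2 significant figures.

At steady state Css = R₀ / CL = 278 / 15.00 = 18.53 mg/L

19 mg/L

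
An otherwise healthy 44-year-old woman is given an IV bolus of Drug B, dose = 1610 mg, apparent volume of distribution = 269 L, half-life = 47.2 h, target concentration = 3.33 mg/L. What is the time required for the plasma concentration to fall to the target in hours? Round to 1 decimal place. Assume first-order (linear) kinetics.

C₀ = Dose / Vd = 1610 / 269 = 5.985 mg/L
k = ln2 / t½ = 0.693147 / 47.2 = 0.01469 h⁻¹
t = ln(C₀ / C) / k = ln(5.985 / 3.33) / 0.01469
  = ln(1.797) / 0.01469 = 0.5861 / 0.01469 = 39.90 h

39.9 h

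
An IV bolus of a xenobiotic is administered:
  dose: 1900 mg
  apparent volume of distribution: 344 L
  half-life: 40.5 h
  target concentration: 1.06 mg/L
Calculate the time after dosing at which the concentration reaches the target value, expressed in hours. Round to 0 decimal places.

C₀ = Dose / Vd = 1900 / 344 = 5.523 mg/L
k = ln2 / t½ = 0.693147 / 40.5 = 0.01711 h⁻¹
t = ln(C₀ / C) / k = ln(5.523 / 1.06) / 0.01711
  = ln(5.210) / 0.01711 = 1.651 / 0.01711 = 96.49 h

96 h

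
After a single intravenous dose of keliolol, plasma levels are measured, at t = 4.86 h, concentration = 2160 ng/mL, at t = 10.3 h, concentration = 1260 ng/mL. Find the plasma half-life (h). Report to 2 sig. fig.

k = ln(C₁/C₂) / (t₂ − t₁) = ln(2160/1260) / (10.3 − 4.86)
  = 0.5390 / 5.440 = 0.09908 h⁻¹
t½ = ln2 / k = 0.693147 / 0.09908 = 6.996 h

7.0 h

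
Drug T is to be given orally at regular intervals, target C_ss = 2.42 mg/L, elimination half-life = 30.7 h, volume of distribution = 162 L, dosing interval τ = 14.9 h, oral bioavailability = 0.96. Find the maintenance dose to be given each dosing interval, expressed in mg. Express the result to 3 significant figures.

137 mg

k = ln2 / t½ = 0.693147 / 30.7 = 0.02258 h⁻¹
CL = k × Vd = 0.02258 × 162 = 3.658 L/h
At steady state, F × (Dose/τ) = Css × CL.
Dose = Css × CL × τ / F = 2.42 × 3.658 × 14.9 / 0.96 = 137.4 mg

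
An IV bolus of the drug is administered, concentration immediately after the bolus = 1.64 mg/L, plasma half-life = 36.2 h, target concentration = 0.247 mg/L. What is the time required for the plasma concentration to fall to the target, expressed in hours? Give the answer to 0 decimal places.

99 h

k = ln2 / t½ = 0.693147 / 36.2 = 0.01915 h⁻¹
t = ln(C₀ / C) / k = ln(1.640 / 0.247) / 0.01915
  = ln(6.640) / 0.01915 = 1.893 / 0.01915 = 98.85 h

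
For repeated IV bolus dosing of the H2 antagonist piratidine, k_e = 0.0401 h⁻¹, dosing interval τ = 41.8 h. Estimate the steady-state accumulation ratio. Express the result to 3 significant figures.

1.23

e^(−kτ) = e^(−0.04010 × 41.8) = 0.1871
Accumulation ratio R = 1 / (1 − e^(−kτ)) = 1 / (1 − 0.1871) = 1.230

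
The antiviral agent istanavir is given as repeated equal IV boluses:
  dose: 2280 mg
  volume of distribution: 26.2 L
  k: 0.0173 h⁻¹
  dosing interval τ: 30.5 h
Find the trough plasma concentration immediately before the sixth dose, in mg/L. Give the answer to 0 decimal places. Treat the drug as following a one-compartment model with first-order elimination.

C₀ per dose = Dose / Vd = 2280 / 26.2 = 87.02 mg/L
Fraction remaining after one interval: r = e^(−kτ) = e^(−0.01730 × 30.5) = 0.5900
Before dose 6, 5 doses have been given (aged 1τ, 2τ, 3τ, 4τ, 5τ).
C_trough = C₀ × (r + r² + … + r^5) = C₀ × r(1−r^5)/(1−r)
        = 87.02 × 0.5900 × (1 − 0.07149) / (1 − 0.5900) = 116.3 mg/L

116 mg/L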